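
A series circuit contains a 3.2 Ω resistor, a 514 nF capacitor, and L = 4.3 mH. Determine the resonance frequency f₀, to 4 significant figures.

3.385 kHz

ω₀ = 1/√(LC) = 1/√(0.0043 × 5.14e-07) = 21270 rad/s
f₀ = ω₀/(2π) = 3.385 kHz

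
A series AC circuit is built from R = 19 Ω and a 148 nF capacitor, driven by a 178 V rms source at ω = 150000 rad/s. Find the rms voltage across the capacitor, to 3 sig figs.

X_C = 1/(ωC) = 45.0 Ω
Z = 19.0 − j45.0 Ω
|Z| = √(19.0² + 45.0²) = 48.9 Ω
I = V/|Z| = 3.64 A
V_C = I·|Z_C| = 3.64 × 45.0 = 164 V

164 V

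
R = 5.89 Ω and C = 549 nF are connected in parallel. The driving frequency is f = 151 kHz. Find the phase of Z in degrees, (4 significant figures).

-71.95°

ω = 2πf = 948800 rad/s
X_C = 1/(ωC) = 1.920 Ω
Parallel: admittances add. Y = 1/R + jωC
Y = (0.1698 + j0.5209) S
|Y| = 0.5478 S → |Z| = 1/|Y| = 1.825 Ω, ∠Z = −∠Y = -71.95°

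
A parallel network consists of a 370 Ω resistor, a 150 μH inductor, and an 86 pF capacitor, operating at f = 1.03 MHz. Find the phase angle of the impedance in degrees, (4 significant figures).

9.938°

ω = 2πf = 6.472e+06 rad/s
X_L = ωL = 970.8 Ω
X_C = 1/(ωC) = 1797 Ω
Parallel: admittances add. Y = 1/R + 1/(jωL) + jωC
Y = (0.002703 − j0.0004736) S
|Y| = 0.002744 S → |Z| = 1/|Y| = 364.4 Ω, ∠Z = −∠Y = 9.938°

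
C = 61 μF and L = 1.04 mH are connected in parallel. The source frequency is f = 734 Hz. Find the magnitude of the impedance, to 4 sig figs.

ω = 2πf = 4612 rad/s
X_L = ωL = 4.796 Ω
X_C = 1/(ωC) = 3.555 Ω
Parallel: admittances add. Y = 1/(jωL) + jωC
Y = (0 + j0.07283) S
|Y| = 0.07283 S → |Z| = 1/|Y| = 13.73 Ω, ∠Z = −∠Y = -90.00°

13.73 Ω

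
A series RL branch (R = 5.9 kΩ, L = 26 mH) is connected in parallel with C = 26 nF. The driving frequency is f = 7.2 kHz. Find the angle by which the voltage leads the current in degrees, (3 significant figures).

ω = 2πf = 45240 rad/s
X_L = ωL = 1180 Ω
X_C = 1/(ωC) = 850 Ω
Branch 1 (R+jX_L): Z₁ = 5900 + j1180 Ω, |Z₁| = 6020 Ω
Branch 2 (−jX_C): Z₂ = −j850 Ω
Parallel: Z = Z₁Z₂/(Z₁+Z₂), |Z| = 866 Ω, ∠Z = -81.9°

-81.9°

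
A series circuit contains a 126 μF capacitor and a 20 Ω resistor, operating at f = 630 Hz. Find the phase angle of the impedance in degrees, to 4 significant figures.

ω = 2πf = 3958 rad/s
X_C = 1/(ωC) = 2.005 Ω
Z = 20.00 − j2.005 Ω
|Z| = √(20.00² + 2.005²) = 20.10 Ω
∠Z = arctan(-2.005/20.00) = -5.725°

-5.725°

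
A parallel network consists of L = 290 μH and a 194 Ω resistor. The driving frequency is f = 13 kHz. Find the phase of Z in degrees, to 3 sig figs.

ω = 2πf = 81680 rad/s
X_L = ωL = 23.7 Ω
Parallel: admittances add. Y = 1/R + 1/(jωL)
Y = (0.00515 − j0.0422) S
|Y| = 0.0425 S → |Z| = 1/|Y| = 23.5 Ω, ∠Z = −∠Y = 83.0°

83.0°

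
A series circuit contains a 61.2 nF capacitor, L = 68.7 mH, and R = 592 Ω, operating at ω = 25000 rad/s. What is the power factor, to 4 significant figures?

X_L = ωL = 1718 Ω
X_C = 1/(ωC) = 653.6 Ω
Net reactance X = X_L − X_C = 1064 Ω
Z = 592.0 + j1064 Ω
|Z| = √(592.0² + 1064²) = 1218 Ω
∠Z = arctan(1064/592.0) = 60.91°
cos φ = cos(60.91°) = 0.4862

0.4862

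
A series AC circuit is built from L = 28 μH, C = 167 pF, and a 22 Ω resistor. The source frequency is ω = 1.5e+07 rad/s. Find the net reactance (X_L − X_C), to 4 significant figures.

X_L = ωL = 420.0 Ω
X_C = 1/(ωC) = 399.2 Ω
X = 420.0 − 399.2 = 20.80 Ω

20.80 Ω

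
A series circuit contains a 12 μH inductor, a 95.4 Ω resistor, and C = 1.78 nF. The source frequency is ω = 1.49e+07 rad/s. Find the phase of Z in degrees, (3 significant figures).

55.9°

X_L = ωL = 179 Ω
X_C = 1/(ωC) = 37.7 Ω
Net reactance X = X_L − X_C = 141 Ω
Z = 95.4 + j141 Ω
|Z| = √(95.4² + 141²) = 170 Ω
∠Z = arctan(141/95.4) = 55.9°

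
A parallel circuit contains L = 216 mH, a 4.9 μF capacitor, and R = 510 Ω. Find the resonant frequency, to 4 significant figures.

154.7 Hz

ω₀ = 1/√(LC) = 1/√(0.216 × 4.9e-06) = 972.0 rad/s
f₀ = ω₀/(2π) = 154.7 Hz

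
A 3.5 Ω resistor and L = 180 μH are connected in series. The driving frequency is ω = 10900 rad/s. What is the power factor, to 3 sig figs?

X_L = ωL = 1.96 Ω
Z = 3.50 + j1.96 Ω
|Z| = √(3.50² + 1.96²) = 4.01 Ω
∠Z = arctan(1.96/3.50) = 29.3°
cos φ = cos(29.3°) = 0.872

0.872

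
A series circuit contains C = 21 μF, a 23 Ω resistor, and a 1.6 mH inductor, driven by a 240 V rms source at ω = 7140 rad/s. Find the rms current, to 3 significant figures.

10.2 A

X_L = ωL = 11.4 Ω
X_C = 1/(ωC) = 6.67 Ω
Net reactance X = X_L − X_C = 4.75 Ω
Z = 23.0 + j4.75 Ω
|Z| = √(23.0² + 4.75²) = 23.5 Ω
I = V/|Z| = 240/23.5 = 10.2 A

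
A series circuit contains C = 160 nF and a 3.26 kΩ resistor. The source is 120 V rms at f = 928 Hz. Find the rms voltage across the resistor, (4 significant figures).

ω = 2πf = 5831 rad/s
X_C = 1/(ωC) = 1072 Ω
Z = 3260 − j1072 Ω
|Z| = √(3260² + 1072²) = 3432 Ω
I = V/|Z| = 34.97 mA
V_R = I·|Z_R| = 0.03497 × 3260 = 114.0 V

114.0 V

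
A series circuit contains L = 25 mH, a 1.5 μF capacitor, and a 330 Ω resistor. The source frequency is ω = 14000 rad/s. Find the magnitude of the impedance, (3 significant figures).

448 Ω

X_L = ωL = 350 Ω
X_C = 1/(ωC) = 47.6 Ω
Net reactance X = X_L − X_C = 302 Ω
Z = 330 + j302 Ω
|Z| = √(330² + 302²) = 448 Ω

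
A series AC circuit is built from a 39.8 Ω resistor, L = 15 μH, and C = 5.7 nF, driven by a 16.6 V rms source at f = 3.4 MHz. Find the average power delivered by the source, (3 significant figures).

111 mW

ω = 2πf = 2.136e+07 rad/s
X_L = ωL = 320 Ω
X_C = 1/(ωC) = 8.21 Ω
Net reactance X = X_L − X_C = 312 Ω
Z = 39.8 + j312 Ω
|Z| = √(39.8² + 312²) = 315 Ω
∠Z = arctan(312/39.8) = 82.7°
I = V/|Z| = 52.7 mA
P = VI cos φ = 16.6 × 0.0527 × cos(82.7°) = 111 mW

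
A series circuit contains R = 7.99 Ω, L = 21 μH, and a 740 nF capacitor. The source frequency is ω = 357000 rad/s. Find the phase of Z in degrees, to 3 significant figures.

X_L = ωL = 7.50 Ω
X_C = 1/(ωC) = 3.79 Ω
Net reactance X = X_L − X_C = 3.71 Ω
Z = 7.99 + j3.71 Ω
|Z| = √(7.99² + 3.71²) = 8.81 Ω
∠Z = arctan(3.71/7.99) = 24.9°

24.9°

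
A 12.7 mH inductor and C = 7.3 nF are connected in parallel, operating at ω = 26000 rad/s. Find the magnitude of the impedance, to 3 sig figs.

X_L = ωL = 330 Ω
X_C = 1/(ωC) = 5270 Ω
Parallel: admittances add. Y = 1/(jωL) + jωC
Y = (0 − j0.00284) S
|Y| = 0.00284 S → |Z| = 1/|Y| = 352 Ω, ∠Z = −∠Y = 90.0°

352 Ω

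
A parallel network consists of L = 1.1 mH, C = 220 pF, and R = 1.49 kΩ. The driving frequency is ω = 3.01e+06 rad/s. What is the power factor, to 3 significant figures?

0.881

X_L = ωL = 3310 Ω
X_C = 1/(ωC) = 1510 Ω
Parallel: admittances add. Y = 1/R + 1/(jωL) + jωC
Y = (0.000671 + j0.000360) S
|Y| = 0.000762 S → |Z| = 1/|Y| = 1310 Ω, ∠Z = −∠Y = -28.2°
cos φ = cos(-28.2°) = 0.881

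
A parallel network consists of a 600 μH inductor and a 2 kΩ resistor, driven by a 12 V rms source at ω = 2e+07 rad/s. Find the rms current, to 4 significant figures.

X_L = ωL = 12000 Ω
Parallel: admittances add. Y = 1/R + 1/(jωL)
Y = (0.0005000 − j8.333e-05) S
|Y| = 0.0005069 S → |Z| = 1/|Y| = 1973 Ω, ∠Z = −∠Y = 9.462°
I = V/|Z| = 12/1973 = 6.083 mA

6.083 mA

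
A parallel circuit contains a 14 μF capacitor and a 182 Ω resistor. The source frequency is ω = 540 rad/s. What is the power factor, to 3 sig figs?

X_C = 1/(ωC) = 132 Ω
Parallel: admittances add. Y = 1/R + jωC
Y = (0.00549 + j0.00756) S
|Y| = 0.00935 S → |Z| = 1/|Y| = 107 Ω, ∠Z = −∠Y = -54.0°
cos φ = cos(-54.0°) = 0.588

0.588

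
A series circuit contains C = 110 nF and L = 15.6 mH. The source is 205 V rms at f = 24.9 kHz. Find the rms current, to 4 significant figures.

86.04 mA

ω = 2πf = 156500 rad/s
X_L = ωL = 2441 Ω
X_C = 1/(ωC) = 58.11 Ω
Net reactance X = X_L − X_C = 2383 Ω
Z = j2383 Ω
|Z| = √(0² + 2383²) = 2383 Ω
I = V/|Z| = 205/2383 = 86.04 mA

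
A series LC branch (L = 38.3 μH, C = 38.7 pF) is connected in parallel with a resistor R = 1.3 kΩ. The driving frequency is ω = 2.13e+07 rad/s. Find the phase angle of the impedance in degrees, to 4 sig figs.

X_L = ωL = 815.8 Ω
X_C = 1/(ωC) = 1213 Ω
Branch 1: Z₁ = R = 1300 Ω
Branch 2 (series LC): Z₂ = j(X_L − X_C) = −j397.3 Ω
Parallel: Z = Z₁Z₂/(Z₁+Z₂), |Z| = 380.0 Ω, ∠Z = -73.00°

-73.00°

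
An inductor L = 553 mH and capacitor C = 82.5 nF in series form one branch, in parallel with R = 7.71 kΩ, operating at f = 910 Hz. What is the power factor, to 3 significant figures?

0.134

ω = 2πf = 5718 rad/s
X_L = ωL = 3160 Ω
X_C = 1/(ωC) = 2120 Ω
Branch 1: Z₁ = R = 7710 Ω
Branch 2 (series LC): Z₂ = j(X_L − X_C) = j1040 Ω
Parallel: Z = Z₁Z₂/(Z₁+Z₂), |Z| = 1030 Ω, ∠Z = 82.3°
cos φ = cos(82.3°) = 0.134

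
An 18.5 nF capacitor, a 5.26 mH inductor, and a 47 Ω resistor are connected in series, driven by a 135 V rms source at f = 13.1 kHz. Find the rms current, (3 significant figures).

590 mA

ω = 2πf = 82310 rad/s
X_L = ωL = 433 Ω
X_C = 1/(ωC) = 657 Ω
Net reactance X = X_L − X_C = -224 Ω
Z = 47.0 − j224 Ω
|Z| = √(47.0² + 224²) = 229 Ω
I = V/|Z| = 135/229 = 590 mA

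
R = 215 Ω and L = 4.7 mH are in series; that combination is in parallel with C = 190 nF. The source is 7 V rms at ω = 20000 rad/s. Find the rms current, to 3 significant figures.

31.0 mA

X_L = ωL = 94.0 Ω
X_C = 1/(ωC) = 263 Ω
Branch 1 (R+jX_L): Z₁ = 215 + j94.0 Ω, |Z₁| = 235 Ω
Branch 2 (−jX_C): Z₂ = −j263 Ω
Parallel: Z = Z₁Z₂/(Z₁+Z₂), |Z| = 226 Ω, ∠Z = -28.2°
I = V/|Z| = 7/226 = 31.0 mA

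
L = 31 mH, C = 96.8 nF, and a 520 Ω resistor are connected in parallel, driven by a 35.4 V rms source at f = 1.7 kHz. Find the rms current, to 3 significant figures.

97.9 mA

ω = 2πf = 10680 rad/s
X_L = ωL = 331 Ω
X_C = 1/(ωC) = 967 Ω
Parallel: admittances add. Y = 1/R + 1/(jωL) + jωC
Y = (0.00192 − j0.00199) S
|Y| = 0.00276 S → |Z| = 1/|Y| = 362 Ω, ∠Z = −∠Y = 45.9°
I = V/|Z| = 35.4/362 = 97.9 mA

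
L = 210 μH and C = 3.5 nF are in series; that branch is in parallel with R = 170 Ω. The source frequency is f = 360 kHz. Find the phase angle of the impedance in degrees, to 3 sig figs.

26.0°

ω = 2πf = 2.262e+06 rad/s
X_L = ωL = 475 Ω
X_C = 1/(ωC) = 126 Ω
Branch 1: Z₁ = R = 170 Ω
Branch 2 (series LC): Z₂ = j(X_L − X_C) = j349 Ω
Parallel: Z = Z₁Z₂/(Z₁+Z₂), |Z| = 153 Ω, ∠Z = 26.0°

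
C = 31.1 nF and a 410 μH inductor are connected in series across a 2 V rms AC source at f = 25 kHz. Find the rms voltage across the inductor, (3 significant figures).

0.918 V

ω = 2πf = 157100 rad/s
X_L = ωL = 64.4 Ω
X_C = 1/(ωC) = 205 Ω
Net reactance X = X_L − X_C = -140 Ω
Z = − j140 Ω
|Z| = √(0² + 140²) = 140 Ω
I = V/|Z| = 14.3 mA
V_L = I·|Z_L| = 0.0143 × 64.4 = 0.918 V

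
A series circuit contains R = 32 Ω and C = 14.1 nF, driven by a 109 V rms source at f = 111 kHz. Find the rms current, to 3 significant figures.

1.02 A

ω = 2πf = 697400 rad/s
X_C = 1/(ωC) = 102 Ω
Z = 32.0 − j102 Ω
|Z| = √(32.0² + 102²) = 107 Ω
I = V/|Z| = 109/107 = 1.02 A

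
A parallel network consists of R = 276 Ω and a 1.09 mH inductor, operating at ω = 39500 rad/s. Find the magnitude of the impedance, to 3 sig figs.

X_L = ωL = 43.1 Ω
Parallel: admittances add. Y = 1/R + 1/(jωL)
Y = (0.00362 − j0.0232) S
|Y| = 0.0235 S → |Z| = 1/|Y| = 42.5 Ω, ∠Z = −∠Y = 81.1°

42.5 Ω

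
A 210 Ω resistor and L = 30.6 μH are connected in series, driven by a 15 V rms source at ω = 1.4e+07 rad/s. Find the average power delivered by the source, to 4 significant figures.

207.6 mW

X_L = ωL = 428.4 Ω
Z = 210.0 + j428.4 Ω
|Z| = √(210.0² + 428.4²) = 477.1 Ω
∠Z = arctan(428.4/210.0) = 63.89°
I = V/|Z| = 31.44 mA
P = VI cos φ = 15 × 0.03144 × cos(63.89°) = 207.6 mW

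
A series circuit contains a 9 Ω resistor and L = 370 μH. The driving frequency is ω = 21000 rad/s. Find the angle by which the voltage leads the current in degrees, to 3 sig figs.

40.8°

X_L = ωL = 7.77 Ω
Z = 9.00 + j7.77 Ω
|Z| = √(9.00² + 7.77²) = 11.9 Ω
∠Z = arctan(7.77/9.00) = 40.8°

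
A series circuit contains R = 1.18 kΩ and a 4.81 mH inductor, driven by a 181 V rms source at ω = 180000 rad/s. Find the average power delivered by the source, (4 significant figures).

18.05 W

X_L = ωL = 865.8 Ω
Z = 1180 + j865.8 Ω
|Z| = √(1180² + 865.8²) = 1464 Ω
∠Z = arctan(865.8/1180) = 36.27°
I = V/|Z| = 123.7 mA
P = VI cos φ = 181 × 0.1237 × cos(36.27°) = 18.05 W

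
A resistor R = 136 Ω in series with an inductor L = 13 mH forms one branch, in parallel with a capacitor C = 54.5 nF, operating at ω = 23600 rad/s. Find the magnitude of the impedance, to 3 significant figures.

533 Ω

X_L = ωL = 307 Ω
X_C = 1/(ωC) = 777 Ω
Branch 1 (R+jX_L): Z₁ = 136 + j307 Ω, |Z₁| = 336 Ω
Branch 2 (−jX_C): Z₂ = −j777 Ω
Parallel: Z = Z₁Z₂/(Z₁+Z₂), |Z| = 533 Ω, ∠Z = 50.0°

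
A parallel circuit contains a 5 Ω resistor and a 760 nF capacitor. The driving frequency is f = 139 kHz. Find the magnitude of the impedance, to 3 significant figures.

1.44 Ω

ω = 2πf = 873400 rad/s
X_C = 1/(ωC) = 1.51 Ω
Parallel: admittances add. Y = 1/R + jωC
Y = (0.200 + j0.664) S
|Y| = 0.693 S → |Z| = 1/|Y| = 1.44 Ω, ∠Z = −∠Y = -73.2°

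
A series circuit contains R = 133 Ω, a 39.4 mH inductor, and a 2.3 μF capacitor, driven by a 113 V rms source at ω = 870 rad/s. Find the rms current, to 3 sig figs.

233 mA

X_L = ωL = 34.3 Ω
X_C = 1/(ωC) = 500 Ω
Net reactance X = X_L − X_C = -465 Ω
Z = 133 − j465 Ω
|Z| = √(133² + 465²) = 484 Ω
I = V/|Z| = 113/484 = 233 mA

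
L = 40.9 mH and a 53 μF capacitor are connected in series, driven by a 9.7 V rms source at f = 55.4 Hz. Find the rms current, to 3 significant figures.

243 mA

ω = 2πf = 348.1 rad/s
X_L = ωL = 14.2 Ω
X_C = 1/(ωC) = 54.2 Ω
Net reactance X = X_L − X_C = -40.0 Ω
Z = − j40.0 Ω
|Z| = √(0² + 40.0²) = 40.0 Ω
I = V/|Z| = 9.7/40.0 = 243 mA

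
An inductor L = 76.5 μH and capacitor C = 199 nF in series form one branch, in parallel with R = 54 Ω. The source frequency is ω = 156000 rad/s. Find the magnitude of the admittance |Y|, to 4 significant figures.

52.68 mS

X_L = ωL = 11.93 Ω
X_C = 1/(ωC) = 32.21 Ω
Branch 1: Z₁ = R = 54.00 Ω
Branch 2 (series LC): Z₂ = j(X_L − X_C) = −j20.28 Ω
Parallel: Z = Z₁Z₂/(Z₁+Z₂), |Z| = 18.98 Ω, ∠Z = -69.42°
|Y| = 1/|Z| = 52.68 mS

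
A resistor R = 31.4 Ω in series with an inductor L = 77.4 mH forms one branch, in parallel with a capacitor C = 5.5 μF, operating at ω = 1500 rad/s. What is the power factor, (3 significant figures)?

X_L = ωL = 116 Ω
X_C = 1/(ωC) = 121 Ω
Branch 1 (R+jX_L): Z₁ = 31.4 + j116 Ω, |Z₁| = 120 Ω
Branch 2 (−jX_C): Z₂ = −j121 Ω
Parallel: Z = Z₁Z₂/(Z₁+Z₂), |Z| = 458 Ω, ∠Z = -5.89°
cos φ = cos(-5.89°) = 0.995

0.995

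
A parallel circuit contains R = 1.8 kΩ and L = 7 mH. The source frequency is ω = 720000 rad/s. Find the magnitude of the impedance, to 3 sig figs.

X_L = ωL = 5040 Ω
Parallel: admittances add. Y = 1/R + 1/(jωL)
Y = (0.000556 − j0.000198) S
|Y| = 0.000590 S → |Z| = 1/|Y| = 1700 Ω, ∠Z = −∠Y = 19.7°

1700 Ω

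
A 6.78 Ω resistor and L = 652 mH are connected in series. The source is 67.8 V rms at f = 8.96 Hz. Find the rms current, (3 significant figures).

1.82 A

ω = 2πf = 56.30 rad/s
X_L = ωL = 36.7 Ω
Z = 6.78 + j36.7 Ω
|Z| = √(6.78² + 36.7²) = 37.3 Ω
I = V/|Z| = 67.8/37.3 = 1.82 A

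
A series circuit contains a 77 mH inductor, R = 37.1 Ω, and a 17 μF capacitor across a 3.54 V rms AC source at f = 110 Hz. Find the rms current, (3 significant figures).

ω = 2πf = 691.2 rad/s
X_L = ωL = 53.2 Ω
X_C = 1/(ωC) = 85.1 Ω
Net reactance X = X_L − X_C = -31.9 Ω
Z = 37.1 − j31.9 Ω
|Z| = √(37.1² + 31.9²) = 48.9 Ω
I = V/|Z| = 3.54/48.9 = 72.4 mA

72.4 mA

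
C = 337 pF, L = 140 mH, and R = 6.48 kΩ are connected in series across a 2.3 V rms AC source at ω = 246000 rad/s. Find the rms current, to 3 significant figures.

98.7 μA

X_L = ωL = 34400 Ω
X_C = 1/(ωC) = 12100 Ω
Net reactance X = X_L − X_C = 22400 Ω
Z = 6480 + j22400 Ω
|Z| = √(6480² + 22400²) = 23300 Ω
I = V/|Z| = 2.3/23300 = 98.7 μA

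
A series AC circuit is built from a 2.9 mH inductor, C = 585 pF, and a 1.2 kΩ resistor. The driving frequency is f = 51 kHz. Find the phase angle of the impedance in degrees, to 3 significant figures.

-74.8°

ω = 2πf = 320400 rad/s
X_L = ωL = 929 Ω
X_C = 1/(ωC) = 5330 Ω
Net reactance X = X_L − X_C = -4410 Ω
Z = 1200 − j4410 Ω
|Z| = √(1200² + 4410²) = 4570 Ω
∠Z = arctan(-4410/1200) = -74.8°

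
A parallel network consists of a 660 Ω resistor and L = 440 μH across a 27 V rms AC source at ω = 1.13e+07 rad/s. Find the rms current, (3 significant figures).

41.3 mA

X_L = ωL = 4970 Ω
Parallel: admittances add. Y = 1/R + 1/(jωL)
Y = (0.00152 − j0.000201) S
|Y| = 0.00153 S → |Z| = 1/|Y| = 654 Ω, ∠Z = −∠Y = 7.56°
I = V/|Z| = 27/654 = 41.3 mA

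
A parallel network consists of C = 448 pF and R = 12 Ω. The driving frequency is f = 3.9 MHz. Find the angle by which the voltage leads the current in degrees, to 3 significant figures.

-7.50°

ω = 2πf = 2.45e+07 rad/s
X_C = 1/(ωC) = 91.1 Ω
Parallel: admittances add. Y = 1/R + jωC
Y = (0.0833 + j0.0110) S
|Y| = 0.0841 S → |Z| = 1/|Y| = 11.9 Ω, ∠Z = −∠Y = -7.50°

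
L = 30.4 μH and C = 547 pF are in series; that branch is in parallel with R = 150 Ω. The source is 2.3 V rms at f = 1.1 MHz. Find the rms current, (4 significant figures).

ω = 2πf = 6.912e+06 rad/s
X_L = ωL = 210.1 Ω
X_C = 1/(ωC) = 264.5 Ω
Branch 1: Z₁ = R = 150.0 Ω
Branch 2 (series LC): Z₂ = j(X_L − X_C) = −j54.40 Ω
Parallel: Z = Z₁Z₂/(Z₁+Z₂), |Z| = 51.14 Ω, ∠Z = -70.07°
I = V/|Z| = 2.3/51.14 = 44.97 mA

44.97 mA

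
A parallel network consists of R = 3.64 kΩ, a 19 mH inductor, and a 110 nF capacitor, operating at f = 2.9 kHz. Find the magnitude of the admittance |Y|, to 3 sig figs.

926 μS

ω = 2πf = 18220 rad/s
X_L = ωL = 346 Ω
X_C = 1/(ωC) = 499 Ω
Parallel: admittances add. Y = 1/R + 1/(jωL) + jωC
Y = (0.000275 − j0.000884) S
|Y| = 0.000926 S → |Z| = 1/|Y| = 1080 Ω, ∠Z = −∠Y = 72.7°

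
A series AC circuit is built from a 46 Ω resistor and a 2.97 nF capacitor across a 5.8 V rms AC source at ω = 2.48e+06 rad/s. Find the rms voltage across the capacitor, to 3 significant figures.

X_C = 1/(ωC) = 136 Ω
Z = 46.0 − j136 Ω
|Z| = √(46.0² + 136²) = 143 Ω
I = V/|Z| = 40.5 mA
V_C = I·|Z_C| = 0.0405 × 136 = 5.49 V

5.49 V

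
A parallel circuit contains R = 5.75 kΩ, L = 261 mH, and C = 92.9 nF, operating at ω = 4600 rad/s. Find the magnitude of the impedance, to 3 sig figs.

X_L = ωL = 1200 Ω
X_C = 1/(ωC) = 2340 Ω
Parallel: admittances add. Y = 1/R + 1/(jωL) + jωC
Y = (0.000174 − j0.000406) S
|Y| = 0.000441 S → |Z| = 1/|Y| = 2270 Ω, ∠Z = −∠Y = 66.8°

2270 Ω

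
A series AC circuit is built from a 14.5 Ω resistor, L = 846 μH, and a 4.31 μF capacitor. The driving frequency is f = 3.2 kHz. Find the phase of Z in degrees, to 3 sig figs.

ω = 2πf = 20110 rad/s
X_L = ωL = 17.0 Ω
X_C = 1/(ωC) = 11.5 Ω
Net reactance X = X_L − X_C = 5.47 Ω
Z = 14.5 + j5.47 Ω
|Z| = √(14.5² + 5.47²) = 15.5 Ω
∠Z = arctan(5.47/14.5) = 20.7°

20.7°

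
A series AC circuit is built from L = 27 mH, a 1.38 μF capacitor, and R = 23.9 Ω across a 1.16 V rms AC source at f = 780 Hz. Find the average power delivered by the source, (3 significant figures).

ω = 2πf = 4901 rad/s
X_L = ωL = 132 Ω
X_C = 1/(ωC) = 148 Ω
Net reactance X = X_L − X_C = -15.5 Ω
Z = 23.9 − j15.5 Ω
|Z| = √(23.9² + 15.5²) = 28.5 Ω
∠Z = arctan(-15.5/23.9) = -33.0°
I = V/|Z| = 40.7 mA
P = VI cos φ = 1.16 × 0.0407 × cos(-33.0°) = 39.6 mW

39.6 mW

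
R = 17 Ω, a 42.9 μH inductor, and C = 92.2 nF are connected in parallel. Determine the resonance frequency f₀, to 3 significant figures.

80.0 kHz

ω₀ = 1/√(LC) = 1/√(4.29e-05 × 9.22e-08) = 502800 rad/s
f₀ = ω₀/(2π) = 80.0 kHz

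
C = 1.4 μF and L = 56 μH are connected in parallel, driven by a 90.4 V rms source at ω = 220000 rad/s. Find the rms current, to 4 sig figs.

X_L = ωL = 12.32 Ω
X_C = 1/(ωC) = 3.247 Ω
Parallel: admittances add. Y = 1/(jωL) + jωC
Y = (0 + j0.2268) S
|Y| = 0.2268 S → |Z| = 1/|Y| = 4.409 Ω, ∠Z = −∠Y = -90.00°
I = V/|Z| = 90.4/4.409 = 20.51 A

20.51 A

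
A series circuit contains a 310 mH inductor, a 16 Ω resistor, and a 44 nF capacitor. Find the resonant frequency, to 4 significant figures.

1.363 kHz

ω₀ = 1/√(LC) = 1/√(0.31 × 4.4e-08) = 8562 rad/s
f₀ = ω₀/(2π) = 1.363 kHz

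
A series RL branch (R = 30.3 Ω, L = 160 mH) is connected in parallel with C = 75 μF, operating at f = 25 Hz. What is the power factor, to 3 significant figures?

ω = 2πf = 157.1 rad/s
X_L = ωL = 25.1 Ω
X_C = 1/(ωC) = 84.9 Ω
Branch 1 (R+jX_L): Z₁ = 30.3 + j25.1 Ω, |Z₁| = 39.4 Ω
Branch 2 (−jX_C): Z₂ = −j84.9 Ω
Parallel: Z = Z₁Z₂/(Z₁+Z₂), |Z| = 49.9 Ω, ∠Z = 12.8°
cos φ = cos(12.8°) = 0.975

0.975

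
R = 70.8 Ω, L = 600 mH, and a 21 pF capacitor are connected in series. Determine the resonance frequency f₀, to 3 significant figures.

ω₀ = 1/√(LC) = 1/√(0.6 × 2.1e-11) = 281700 rad/s
f₀ = ω₀/(2π) = 44.8 kHz

44.8 kHz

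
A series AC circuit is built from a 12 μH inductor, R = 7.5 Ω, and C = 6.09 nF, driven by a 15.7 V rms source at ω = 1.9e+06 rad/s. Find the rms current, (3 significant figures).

X_L = ωL = 22.8 Ω
X_C = 1/(ωC) = 86.4 Ω
Net reactance X = X_L − X_C = -63.6 Ω
Z = 7.50 − j63.6 Ω
|Z| = √(7.50² + 63.6²) = 64.1 Ω
I = V/|Z| = 15.7/64.1 = 245 mA

245 mA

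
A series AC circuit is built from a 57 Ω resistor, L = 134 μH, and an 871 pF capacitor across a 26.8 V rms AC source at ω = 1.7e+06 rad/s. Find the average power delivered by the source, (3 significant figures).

201 mW

X_L = ωL = 228 Ω
X_C = 1/(ωC) = 675 Ω
Net reactance X = X_L − X_C = -448 Ω
Z = 57.0 − j448 Ω
|Z| = √(57.0² + 448²) = 451 Ω
∠Z = arctan(-448/57.0) = -82.7°
I = V/|Z| = 59.4 mA
P = VI cos φ = 26.8 × 0.0594 × cos(-82.7°) = 201 mW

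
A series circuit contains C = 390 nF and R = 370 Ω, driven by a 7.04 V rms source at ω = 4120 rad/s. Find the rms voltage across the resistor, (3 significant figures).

X_C = 1/(ωC) = 622 Ω
Z = 370 − j622 Ω
|Z| = √(370² + 622²) = 724 Ω
I = V/|Z| = 9.72 mA
V_R = I·|Z_R| = 0.00972 × 370 = 3.60 V

3.60 V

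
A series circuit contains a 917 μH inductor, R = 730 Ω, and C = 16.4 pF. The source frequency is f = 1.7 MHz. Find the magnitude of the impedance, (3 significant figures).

ω = 2πf = 1.068e+07 rad/s
X_L = ωL = 9790 Ω
X_C = 1/(ωC) = 5710 Ω
Net reactance X = X_L − X_C = 4090 Ω
Z = 730 + j4090 Ω
|Z| = √(730² + 4090²) = 4150 Ω

4150 Ω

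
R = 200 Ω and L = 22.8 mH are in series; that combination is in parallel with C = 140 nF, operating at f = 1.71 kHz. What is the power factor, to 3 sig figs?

ω = 2πf = 10740 rad/s
X_L = ωL = 245 Ω
X_C = 1/(ωC) = 665 Ω
Branch 1 (R+jX_L): Z₁ = 200 + j245 Ω, |Z₁| = 316 Ω
Branch 2 (−jX_C): Z₂ = −j665 Ω
Parallel: Z = Z₁Z₂/(Z₁+Z₂), |Z| = 452 Ω, ∠Z = 25.3°
cos φ = cos(25.3°) = 0.904

0.904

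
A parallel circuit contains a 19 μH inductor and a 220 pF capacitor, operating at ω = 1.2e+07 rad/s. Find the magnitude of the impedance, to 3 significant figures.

573 Ω

X_L = ωL = 228 Ω
X_C = 1/(ωC) = 379 Ω
Parallel: admittances add. Y = 1/(jωL) + jωC
Y = (0 − j0.00175) S
|Y| = 0.00175 S → |Z| = 1/|Y| = 573 Ω, ∠Z = −∠Y = 90.0°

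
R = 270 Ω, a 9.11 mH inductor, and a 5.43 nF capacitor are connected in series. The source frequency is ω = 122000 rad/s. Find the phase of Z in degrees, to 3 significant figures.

X_L = ωL = 1110 Ω
X_C = 1/(ωC) = 1510 Ω
Net reactance X = X_L − X_C = -398 Ω
Z = 270 − j398 Ω
|Z| = √(270² + 398²) = 481 Ω
∠Z = arctan(-398/270) = -55.9°

-55.9°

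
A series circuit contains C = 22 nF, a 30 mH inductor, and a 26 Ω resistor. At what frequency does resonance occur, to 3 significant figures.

ω₀ = 1/√(LC) = 1/√(0.03 × 2.2e-08) = 38920 rad/s
f₀ = ω₀/(2π) = 6.20 kHz

6.20 kHz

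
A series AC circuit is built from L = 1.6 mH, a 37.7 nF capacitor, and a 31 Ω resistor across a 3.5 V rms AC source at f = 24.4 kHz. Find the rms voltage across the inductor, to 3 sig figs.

10.9 V

ω = 2πf = 153300 rad/s
X_L = ωL = 245 Ω
X_C = 1/(ωC) = 173 Ω
Net reactance X = X_L − X_C = 72.3 Ω
Z = 31.0 + j72.3 Ω
|Z| = √(31.0² + 72.3²) = 78.6 Ω
I = V/|Z| = 44.5 mA
V_L = I·|Z_L| = 0.0445 × 245 = 10.9 V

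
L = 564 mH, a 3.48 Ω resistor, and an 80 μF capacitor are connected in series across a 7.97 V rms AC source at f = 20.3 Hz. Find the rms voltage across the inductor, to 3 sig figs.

ω = 2πf = 127.5 rad/s
X_L = ωL = 71.9 Ω
X_C = 1/(ωC) = 98.0 Ω
Net reactance X = X_L − X_C = -26.1 Ω
Z = 3.48 − j26.1 Ω
|Z| = √(3.48² + 26.1²) = 26.3 Ω
I = V/|Z| = 303 mA
V_L = I·|Z_L| = 0.303 × 71.9 = 21.8 V

21.8 V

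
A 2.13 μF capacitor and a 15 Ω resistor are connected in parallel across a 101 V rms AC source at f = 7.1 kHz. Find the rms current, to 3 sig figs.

ω = 2πf = 44610 rad/s
X_C = 1/(ωC) = 10.5 Ω
Parallel: admittances add. Y = 1/R + jωC
Y = (0.0667 + j0.0950) S
|Y| = 0.116 S → |Z| = 1/|Y| = 8.62 Ω, ∠Z = −∠Y = -54.9°
I = V/|Z| = 101/8.62 = 11.7 A

11.7 A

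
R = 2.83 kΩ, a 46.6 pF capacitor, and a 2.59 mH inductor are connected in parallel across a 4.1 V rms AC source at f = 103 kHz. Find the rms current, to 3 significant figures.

ω = 2πf = 647200 rad/s
X_L = ωL = 1680 Ω
X_C = 1/(ωC) = 33200 Ω
Parallel: admittances add. Y = 1/R + 1/(jωL) + jωC
Y = (0.000353 − j0.000566) S
|Y| = 0.000668 S → |Z| = 1/|Y| = 1500 Ω, ∠Z = −∠Y = 58.0°
I = V/|Z| = 4.1/1500 = 2.74 mA

2.74 mA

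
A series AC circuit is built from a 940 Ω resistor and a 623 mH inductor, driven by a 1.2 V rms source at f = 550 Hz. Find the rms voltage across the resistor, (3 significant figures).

ω = 2πf = 3456 rad/s
X_L = ωL = 2150 Ω
Z = 940 + j2150 Ω
|Z| = √(940² + 2150²) = 2350 Ω
I = V/|Z| = 511 μA
V_R = I·|Z_R| = 0.000511 × 940 = 0.480 V

0.480 V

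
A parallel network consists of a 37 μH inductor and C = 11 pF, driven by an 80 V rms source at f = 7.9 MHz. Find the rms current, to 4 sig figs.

ω = 2πf = 4.964e+07 rad/s
X_L = ωL = 1837 Ω
X_C = 1/(ωC) = 1831 Ω
Parallel: admittances add. Y = 1/(jωL) + jωC
Y = (0 + j1.517e-06) S
|Y| = 1.517e-06 S → |Z| = 1/|Y| = 659200 Ω, ∠Z = −∠Y = -90.00°
I = V/|Z| = 80/659200 = 121.4 μA

121.4 μA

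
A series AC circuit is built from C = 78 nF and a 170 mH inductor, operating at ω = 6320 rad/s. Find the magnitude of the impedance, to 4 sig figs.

954.2 Ω

X_L = ωL = 1074 Ω
X_C = 1/(ωC) = 2029 Ω
Net reactance X = X_L − X_C = -954.2 Ω
Z = − j954.2 Ω
|Z| = √(0² + 954.2²) = 954.2 Ω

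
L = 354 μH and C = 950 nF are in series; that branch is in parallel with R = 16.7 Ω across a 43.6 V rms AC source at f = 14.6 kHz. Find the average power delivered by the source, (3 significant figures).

114 W

ω = 2πf = 91730 rad/s
X_L = ωL = 32.5 Ω
X_C = 1/(ωC) = 11.5 Ω
Branch 1: Z₁ = R = 16.7 Ω
Branch 2 (series LC): Z₂ = j(X_L − X_C) = j21.0 Ω
Parallel: Z = Z₁Z₂/(Z₁+Z₂), |Z| = 13.1 Ω, ∠Z = 38.5°
I = V/|Z| = 3.34 A
P = VI cos φ = 43.6 × 3.34 × cos(38.5°) = 114 W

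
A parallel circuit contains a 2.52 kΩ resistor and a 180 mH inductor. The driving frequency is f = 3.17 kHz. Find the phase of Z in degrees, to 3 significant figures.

35.1°

ω = 2πf = 19920 rad/s
X_L = ωL = 3590 Ω
Parallel: admittances add. Y = 1/R + 1/(jωL)
Y = (0.000397 − j0.000279) S
|Y| = 0.000485 S → |Z| = 1/|Y| = 2060 Ω, ∠Z = −∠Y = 35.1°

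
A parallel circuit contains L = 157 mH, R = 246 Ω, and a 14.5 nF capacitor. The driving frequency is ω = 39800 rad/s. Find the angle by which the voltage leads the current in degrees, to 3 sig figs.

X_L = ωL = 6250 Ω
X_C = 1/(ωC) = 1730 Ω
Parallel: admittances add. Y = 1/R + 1/(jωL) + jωC
Y = (0.00407 + j0.000417) S
|Y| = 0.00409 S → |Z| = 1/|Y| = 245 Ω, ∠Z = −∠Y = -5.86°

-5.86°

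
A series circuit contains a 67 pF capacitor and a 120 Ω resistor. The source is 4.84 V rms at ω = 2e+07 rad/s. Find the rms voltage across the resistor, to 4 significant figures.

0.7684 V

X_C = 1/(ωC) = 746.3 Ω
Z = 120.0 − j746.3 Ω
|Z| = √(120.0² + 746.3²) = 755.9 Ω
I = V/|Z| = 6.403 mA
V_R = I·|Z_R| = 0.006403 × 120.0 = 0.7684 V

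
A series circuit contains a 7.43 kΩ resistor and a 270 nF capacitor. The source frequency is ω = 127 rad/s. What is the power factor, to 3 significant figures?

0.247

X_C = 1/(ωC) = 29200 Ω
Z = 7430 − j29200 Ω
|Z| = √(7430² + 29200²) = 30100 Ω
∠Z = arctan(-29200/7430) = -75.7°
cos φ = cos(-75.7°) = 0.247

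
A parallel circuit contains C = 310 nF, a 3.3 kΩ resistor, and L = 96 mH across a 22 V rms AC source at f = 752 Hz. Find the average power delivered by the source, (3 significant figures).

ω = 2πf = 4725 rad/s
X_L = ωL = 454 Ω
X_C = 1/(ωC) = 683 Ω
Parallel: admittances add. Y = 1/R + 1/(jωL) + jωC
Y = (0.000303 − j0.000740) S
|Y| = 0.000800 S → |Z| = 1/|Y| = 1250 Ω, ∠Z = −∠Y = 67.7°
I = V/|Z| = 17.6 mA
P = VI cos φ = 22 × 0.0176 × cos(67.7°) = 147 mW

147 mW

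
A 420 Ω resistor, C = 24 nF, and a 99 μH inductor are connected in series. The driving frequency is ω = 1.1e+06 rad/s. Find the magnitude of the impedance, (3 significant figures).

X_L = ωL = 109 Ω
X_C = 1/(ωC) = 37.9 Ω
Net reactance X = X_L − X_C = 71.0 Ω
Z = 420 + j71.0 Ω
|Z| = √(420² + 71.0²) = 426 Ω

426 Ω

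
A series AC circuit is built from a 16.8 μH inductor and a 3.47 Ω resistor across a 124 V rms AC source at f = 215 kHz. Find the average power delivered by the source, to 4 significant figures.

ω = 2πf = 1.351e+06 rad/s
X_L = ωL = 22.69 Ω
Z = 3.470 + j22.69 Ω
|Z| = √(3.470² + 22.69²) = 22.96 Ω
∠Z = arctan(22.69/3.470) = 81.31°
I = V/|Z| = 5.401 A
P = VI cos φ = 124 × 5.401 × cos(81.31°) = 101.2 W

101.2 W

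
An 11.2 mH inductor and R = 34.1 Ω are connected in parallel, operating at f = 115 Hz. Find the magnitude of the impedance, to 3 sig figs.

7.87 Ω

ω = 2πf = 722.6 rad/s
X_L = ωL = 8.09 Ω
Parallel: admittances add. Y = 1/R + 1/(jωL)
Y = (0.0293 − j0.124) S
|Y| = 0.127 S → |Z| = 1/|Y| = 7.87 Ω, ∠Z = −∠Y = 76.6°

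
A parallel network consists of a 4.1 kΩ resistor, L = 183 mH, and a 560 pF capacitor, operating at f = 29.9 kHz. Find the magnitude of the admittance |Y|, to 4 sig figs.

255.5 μS

ω = 2πf = 187900 rad/s
X_L = ωL = 34380 Ω
X_C = 1/(ωC) = 9505 Ω
Parallel: admittances add. Y = 1/R + 1/(jωL) + jωC
Y = (0.0002439 + j7.612e-05) S
|Y| = 0.0002555 S → |Z| = 1/|Y| = 3914 Ω, ∠Z = −∠Y = -17.33°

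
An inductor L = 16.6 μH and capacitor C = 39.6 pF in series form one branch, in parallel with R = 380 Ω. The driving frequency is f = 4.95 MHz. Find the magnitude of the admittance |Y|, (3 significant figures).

ω = 2πf = 3.11e+07 rad/s
X_L = ωL = 516 Ω
X_C = 1/(ωC) = 812 Ω
Branch 1: Z₁ = R = 380 Ω
Branch 2 (series LC): Z₂ = j(X_L − X_C) = −j296 Ω
Parallel: Z = Z₁Z₂/(Z₁+Z₂), |Z| = 233 Ω, ∠Z = -52.1°
|Y| = 1/|Z| = 4.29 mS

4.29 mS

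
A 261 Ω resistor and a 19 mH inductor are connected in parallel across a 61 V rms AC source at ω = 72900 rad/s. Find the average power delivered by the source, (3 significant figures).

X_L = ωL = 1390 Ω
Parallel: admittances add. Y = 1/R + 1/(jωL)
Y = (0.00383 − j0.000722) S
|Y| = 0.00390 S → |Z| = 1/|Y| = 256 Ω, ∠Z = −∠Y = 10.7°
I = V/|Z| = 238 mA
P = VI cos φ = 61 × 0.238 × cos(10.7°) = 14.3 W

14.3 W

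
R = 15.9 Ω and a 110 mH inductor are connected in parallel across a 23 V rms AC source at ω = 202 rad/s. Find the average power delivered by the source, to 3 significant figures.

X_L = ωL = 22.2 Ω
Parallel: admittances add. Y = 1/R + 1/(jωL)
Y = (0.0629 − j0.0450) S
|Y| = 0.0773 S → |Z| = 1/|Y| = 12.9 Ω, ∠Z = −∠Y = 35.6°
I = V/|Z| = 1.78 A
P = VI cos φ = 23 × 1.78 × cos(35.6°) = 33.3 W

33.3 W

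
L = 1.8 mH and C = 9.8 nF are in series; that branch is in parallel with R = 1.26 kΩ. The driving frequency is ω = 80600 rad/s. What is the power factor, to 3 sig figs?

0.665

X_L = ωL = 145 Ω
X_C = 1/(ωC) = 1270 Ω
Branch 1: Z₁ = R = 1260 Ω
Branch 2 (series LC): Z₂ = j(X_L − X_C) = −j1120 Ω
Parallel: Z = Z₁Z₂/(Z₁+Z₂), |Z| = 837 Ω, ∠Z = -48.3°
cos φ = cos(-48.3°) = 0.665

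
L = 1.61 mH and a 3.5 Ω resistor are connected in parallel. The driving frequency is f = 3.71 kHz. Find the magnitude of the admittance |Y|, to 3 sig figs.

287 mS

ω = 2πf = 23310 rad/s
X_L = ωL = 37.5 Ω
Parallel: admittances add. Y = 1/R + 1/(jωL)
Y = (0.286 − j0.0266) S
|Y| = 0.287 S → |Z| = 1/|Y| = 3.48 Ω, ∠Z = −∠Y = 5.33°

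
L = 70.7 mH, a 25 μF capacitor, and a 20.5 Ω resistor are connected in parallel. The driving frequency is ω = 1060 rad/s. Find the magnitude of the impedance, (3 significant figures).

X_L = ωL = 74.9 Ω
X_C = 1/(ωC) = 37.7 Ω
Parallel: admittances add. Y = 1/R + 1/(jωL) + jωC
Y = (0.0488 + j0.0132) S
|Y| = 0.0505 S → |Z| = 1/|Y| = 19.8 Ω, ∠Z = −∠Y = -15.1°

19.8 Ω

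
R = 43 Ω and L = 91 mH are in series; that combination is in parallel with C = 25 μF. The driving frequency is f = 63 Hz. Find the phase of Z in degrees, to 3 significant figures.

ω = 2πf = 395.8 rad/s
X_L = ωL = 36.0 Ω
X_C = 1/(ωC) = 101 Ω
Branch 1 (R+jX_L): Z₁ = 43.0 + j36.0 Ω, |Z₁| = 56.1 Ω
Branch 2 (−jX_C): Z₂ = −j101 Ω
Parallel: Z = Z₁Z₂/(Z₁+Z₂), |Z| = 72.7 Ω, ∠Z = 6.48°

6.48°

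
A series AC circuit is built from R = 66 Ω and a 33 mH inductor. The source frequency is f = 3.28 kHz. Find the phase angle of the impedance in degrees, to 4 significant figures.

84.46°

ω = 2πf = 20610 rad/s
X_L = ωL = 680.1 Ω
Z = 66.00 + j680.1 Ω
|Z| = √(66.00² + 680.1²) = 683.3 Ω
∠Z = arctan(680.1/66.00) = 84.46°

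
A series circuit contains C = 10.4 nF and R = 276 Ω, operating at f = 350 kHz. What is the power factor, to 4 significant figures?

ω = 2πf = 2.199e+06 rad/s
X_C = 1/(ωC) = 43.72 Ω
Z = 276.0 − j43.72 Ω
|Z| = √(276.0² + 43.72²) = 279.4 Ω
∠Z = arctan(-43.72/276.0) = -9.002°
cos φ = cos(-9.002°) = 0.9877

0.9877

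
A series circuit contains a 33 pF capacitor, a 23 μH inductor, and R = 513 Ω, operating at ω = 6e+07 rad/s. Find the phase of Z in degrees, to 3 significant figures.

59.6°

X_L = ωL = 1380 Ω
X_C = 1/(ωC) = 505 Ω
Net reactance X = X_L − X_C = 875 Ω
Z = 513 + j875 Ω
|Z| = √(513² + 875²) = 1010 Ω
∠Z = arctan(875/513) = 59.6°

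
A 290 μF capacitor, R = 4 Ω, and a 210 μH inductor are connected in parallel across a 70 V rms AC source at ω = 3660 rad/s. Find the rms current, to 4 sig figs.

24.24 A

X_L = ωL = 0.7686 Ω
X_C = 1/(ωC) = 0.9422 Ω
Parallel: admittances add. Y = 1/R + 1/(jωL) + jωC
Y = (0.2500 − j0.2397) S
|Y| = 0.3463 S → |Z| = 1/|Y| = 2.887 Ω, ∠Z = −∠Y = 43.79°
I = V/|Z| = 70/2.887 = 24.24 A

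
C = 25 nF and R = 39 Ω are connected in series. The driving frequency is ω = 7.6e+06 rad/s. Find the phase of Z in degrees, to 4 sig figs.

X_C = 1/(ωC) = 5.263 Ω
Z = 39.00 − j5.263 Ω
|Z| = √(39.00² + 5.263²) = 39.35 Ω
∠Z = arctan(-5.263/39.00) = -7.686°

-7.686°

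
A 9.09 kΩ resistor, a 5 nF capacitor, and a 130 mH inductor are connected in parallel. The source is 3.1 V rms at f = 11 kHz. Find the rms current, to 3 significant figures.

ω = 2πf = 69120 rad/s
X_L = ωL = 8980 Ω
X_C = 1/(ωC) = 2890 Ω
Parallel: admittances add. Y = 1/R + 1/(jωL) + jωC
Y = (0.000110 + j0.000234) S
|Y| = 0.000259 S → |Z| = 1/|Y| = 3860 Ω, ∠Z = −∠Y = -64.8°
I = V/|Z| = 3.1/3860 = 802 μA

802 μA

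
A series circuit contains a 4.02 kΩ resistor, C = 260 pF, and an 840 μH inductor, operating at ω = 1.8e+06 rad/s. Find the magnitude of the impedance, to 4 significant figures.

X_L = ωL = 1512 Ω
X_C = 1/(ωC) = 2137 Ω
Net reactance X = X_L − X_C = -624.8 Ω
Z = 4020 − j624.8 Ω
|Z| = √(4020² + 624.8²) = 4068 Ω

4068 Ω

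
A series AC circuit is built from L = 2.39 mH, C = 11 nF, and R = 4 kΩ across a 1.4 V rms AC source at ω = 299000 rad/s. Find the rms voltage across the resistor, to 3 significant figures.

1.39 V

X_L = ωL = 715 Ω
X_C = 1/(ωC) = 304 Ω
Net reactance X = X_L − X_C = 411 Ω
Z = 4000 + j411 Ω
|Z| = √(4000² + 411²) = 4020 Ω
I = V/|Z| = 348 μA
V_R = I·|Z_R| = 0.000348 × 4000 = 1.39 V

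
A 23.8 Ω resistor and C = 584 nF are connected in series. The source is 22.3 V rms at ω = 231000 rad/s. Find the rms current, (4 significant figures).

X_C = 1/(ωC) = 7.413 Ω
Z = 23.80 − j7.413 Ω
|Z| = √(23.80² + 7.413²) = 24.93 Ω
I = V/|Z| = 22.3/24.93 = 894.6 mA

894.6 mA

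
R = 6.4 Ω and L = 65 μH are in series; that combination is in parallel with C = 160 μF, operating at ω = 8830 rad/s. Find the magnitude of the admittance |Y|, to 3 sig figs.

1.41 S

X_L = ωL = 0.574 Ω
X_C = 1/(ωC) = 0.708 Ω
Branch 1 (R+jX_L): Z₁ = 6.40 + j0.574 Ω, |Z₁| = 6.43 Ω
Branch 2 (−jX_C): Z₂ = −j0.708 Ω
Parallel: Z = Z₁Z₂/(Z₁+Z₂), |Z| = 0.710 Ω, ∠Z = -83.7°
|Y| = 1/|Z| = 1.41 S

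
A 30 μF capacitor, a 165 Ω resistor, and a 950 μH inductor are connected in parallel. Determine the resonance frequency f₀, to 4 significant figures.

942.8 Hz

ω₀ = 1/√(LC) = 1/√(0.00095 × 3e-05) = 5923 rad/s
f₀ = ω₀/(2π) = 942.8 Hz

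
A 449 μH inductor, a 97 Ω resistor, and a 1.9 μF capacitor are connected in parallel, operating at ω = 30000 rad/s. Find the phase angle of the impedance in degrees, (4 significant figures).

59.12°

X_L = ωL = 13.47 Ω
X_C = 1/(ωC) = 17.54 Ω
Parallel: admittances add. Y = 1/R + 1/(jωL) + jωC
Y = (0.01031 − j0.01724) S
|Y| = 0.02009 S → |Z| = 1/|Y| = 49.78 Ω, ∠Z = −∠Y = 59.12°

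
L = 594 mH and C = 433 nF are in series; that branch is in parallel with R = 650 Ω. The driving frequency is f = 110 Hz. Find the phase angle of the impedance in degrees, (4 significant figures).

ω = 2πf = 691.2 rad/s
X_L = ωL = 410.5 Ω
X_C = 1/(ωC) = 3341 Ω
Branch 1: Z₁ = R = 650.0 Ω
Branch 2 (series LC): Z₂ = j(X_L − X_C) = −j2931 Ω
Parallel: Z = Z₁Z₂/(Z₁+Z₂), |Z| = 634.6 Ω, ∠Z = -12.50°

-12.50°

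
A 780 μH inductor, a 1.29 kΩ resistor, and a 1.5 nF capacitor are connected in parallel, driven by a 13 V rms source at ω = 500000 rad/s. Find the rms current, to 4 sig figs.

X_L = ωL = 390.0 Ω
X_C = 1/(ωC) = 1333 Ω
Parallel: admittances add. Y = 1/R + 1/(jωL) + jωC
Y = (0.0007752 − j0.001814) S
|Y| = 0.001973 S → |Z| = 1/|Y| = 506.9 Ω, ∠Z = −∠Y = 66.86°
I = V/|Z| = 13/506.9 = 25.65 mA

25.65 mA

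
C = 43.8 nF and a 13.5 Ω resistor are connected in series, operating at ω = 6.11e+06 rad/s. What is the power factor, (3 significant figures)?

0.964

X_C = 1/(ωC) = 3.74 Ω
Z = 13.5 − j3.74 Ω
|Z| = √(13.5² + 3.74²) = 14.0 Ω
∠Z = arctan(-3.74/13.5) = -15.5°
cos φ = cos(-15.5°) = 0.964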